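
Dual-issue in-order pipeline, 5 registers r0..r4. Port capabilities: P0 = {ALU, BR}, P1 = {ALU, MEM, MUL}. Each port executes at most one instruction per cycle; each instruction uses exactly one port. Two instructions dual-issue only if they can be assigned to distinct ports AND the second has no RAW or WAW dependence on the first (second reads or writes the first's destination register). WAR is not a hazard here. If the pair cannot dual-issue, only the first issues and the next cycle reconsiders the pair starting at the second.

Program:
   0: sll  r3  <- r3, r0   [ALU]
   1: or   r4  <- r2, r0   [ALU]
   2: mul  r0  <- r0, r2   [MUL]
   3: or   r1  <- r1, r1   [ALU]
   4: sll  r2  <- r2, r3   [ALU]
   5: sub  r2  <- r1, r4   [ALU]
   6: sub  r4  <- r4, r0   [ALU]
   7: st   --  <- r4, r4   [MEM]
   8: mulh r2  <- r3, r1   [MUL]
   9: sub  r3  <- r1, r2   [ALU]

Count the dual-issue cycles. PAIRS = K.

PAIRS = 3

0. sll+or @i0&i1  | pair
1. mul+or @i2&i3  | pair
2. sll @i4  | WAW r2
3. sub+sub @i5&i6  | pair
4. st @i7  | no-port MEM/MUL
5. mulh @i8  | RAW r2
6. sub @i9  | tail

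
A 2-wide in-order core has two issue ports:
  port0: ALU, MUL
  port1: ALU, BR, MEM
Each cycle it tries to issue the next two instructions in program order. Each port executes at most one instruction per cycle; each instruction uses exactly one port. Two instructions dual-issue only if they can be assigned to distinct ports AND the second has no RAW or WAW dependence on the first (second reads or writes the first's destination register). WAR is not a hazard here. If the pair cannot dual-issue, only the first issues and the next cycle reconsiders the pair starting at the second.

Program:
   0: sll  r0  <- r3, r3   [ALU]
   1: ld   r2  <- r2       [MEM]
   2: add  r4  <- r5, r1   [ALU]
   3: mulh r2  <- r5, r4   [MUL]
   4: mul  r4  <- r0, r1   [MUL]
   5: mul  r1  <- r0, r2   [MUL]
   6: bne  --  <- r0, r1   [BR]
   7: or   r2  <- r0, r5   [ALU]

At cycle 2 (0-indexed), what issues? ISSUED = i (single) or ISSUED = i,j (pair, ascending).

0. sll.ALU/ld.MEM @i0/i1  | dual
1. add.ALU @i2  | RAW r4
2. mulh.MUL @i3  | no-port MUL/MUL
3. mul.MUL @i4  | no-port MUL/MUL
4. mul.MUL @i5  | RAW r1
5. bne.BR/or.ALU @i6/i7  | dual

ISSUED = 3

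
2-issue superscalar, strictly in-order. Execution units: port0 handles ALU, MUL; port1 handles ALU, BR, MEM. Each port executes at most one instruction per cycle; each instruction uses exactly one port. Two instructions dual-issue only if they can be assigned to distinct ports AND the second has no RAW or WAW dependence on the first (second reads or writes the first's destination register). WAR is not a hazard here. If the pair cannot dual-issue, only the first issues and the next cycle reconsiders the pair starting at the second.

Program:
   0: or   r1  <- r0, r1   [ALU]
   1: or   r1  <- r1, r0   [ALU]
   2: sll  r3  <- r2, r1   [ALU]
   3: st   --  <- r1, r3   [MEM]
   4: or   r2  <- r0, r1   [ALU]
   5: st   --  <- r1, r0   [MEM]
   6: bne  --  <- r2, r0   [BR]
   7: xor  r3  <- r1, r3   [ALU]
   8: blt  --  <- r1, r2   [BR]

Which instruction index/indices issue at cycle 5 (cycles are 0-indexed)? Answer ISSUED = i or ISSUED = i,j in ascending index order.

[0] i0  or  -- RAW+WAW r1
[1] i1  or  -- RAW r1
[2] i2  sll  -- RAW r3
[3] i3,i4  st;or  -- dual
[4] i5  st  -- no-port MEM/BR
[5] i6,i7  bne;xor  -- dual
[6] i8  blt  -- tail

ISSUED = 6,7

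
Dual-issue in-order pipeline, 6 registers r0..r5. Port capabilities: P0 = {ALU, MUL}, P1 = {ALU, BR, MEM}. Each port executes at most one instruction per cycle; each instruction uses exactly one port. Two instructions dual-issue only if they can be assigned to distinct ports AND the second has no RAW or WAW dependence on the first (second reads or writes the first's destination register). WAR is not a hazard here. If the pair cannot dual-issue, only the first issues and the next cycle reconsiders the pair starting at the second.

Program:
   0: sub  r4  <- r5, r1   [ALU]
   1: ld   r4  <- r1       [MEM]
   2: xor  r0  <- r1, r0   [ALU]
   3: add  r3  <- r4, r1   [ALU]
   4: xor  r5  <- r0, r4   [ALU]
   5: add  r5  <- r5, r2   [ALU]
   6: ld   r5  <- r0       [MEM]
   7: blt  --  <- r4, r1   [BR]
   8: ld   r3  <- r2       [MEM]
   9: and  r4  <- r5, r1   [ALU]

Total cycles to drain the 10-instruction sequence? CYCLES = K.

t=0 i0:sub.ALU ; WAW r4
t=1 i1/i2:ld.MEM xor.ALU ; 2-wide
t=2 i3/i4:add.ALU xor.ALU ; 2-wide
t=3 i5:add.ALU ; WAW r5
t=4 i6:ld.MEM ; no-port MEM/BR
t=5 i7:blt.BR ; no-port BR/MEM
t=6 i8/i9:ld.MEM and.ALU ; 2-wide

CYCLES = 7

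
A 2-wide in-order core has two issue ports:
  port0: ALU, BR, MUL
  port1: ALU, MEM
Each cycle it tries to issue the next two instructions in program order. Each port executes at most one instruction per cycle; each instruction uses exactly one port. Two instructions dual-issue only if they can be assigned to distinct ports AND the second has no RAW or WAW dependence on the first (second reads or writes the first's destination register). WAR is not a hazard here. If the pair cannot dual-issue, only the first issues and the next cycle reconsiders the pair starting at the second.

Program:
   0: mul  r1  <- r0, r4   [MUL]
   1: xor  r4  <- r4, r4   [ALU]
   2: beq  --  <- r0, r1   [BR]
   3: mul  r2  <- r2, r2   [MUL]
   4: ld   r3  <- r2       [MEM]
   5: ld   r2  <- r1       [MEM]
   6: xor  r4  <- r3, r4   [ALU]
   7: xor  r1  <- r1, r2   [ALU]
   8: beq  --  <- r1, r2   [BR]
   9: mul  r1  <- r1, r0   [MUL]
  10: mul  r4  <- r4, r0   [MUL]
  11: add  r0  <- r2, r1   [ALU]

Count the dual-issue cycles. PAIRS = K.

PAIRS = 3

#0 head=0: mul xor i0,i1 pair
#1 head=2: beq i2 no-port BR/MUL
#2 head=3: mul i3 RAW r2
#3 head=4: ld i4 no-port MEM/MEM
#4 head=5: ld xor i5,i6 pair
#5 head=7: xor i7 RAW r1
#6 head=8: beq i8 no-port BR/MUL
#7 head=9: mul i9 no-port MUL/MUL
#8 head=10: mul add i10,i11 pair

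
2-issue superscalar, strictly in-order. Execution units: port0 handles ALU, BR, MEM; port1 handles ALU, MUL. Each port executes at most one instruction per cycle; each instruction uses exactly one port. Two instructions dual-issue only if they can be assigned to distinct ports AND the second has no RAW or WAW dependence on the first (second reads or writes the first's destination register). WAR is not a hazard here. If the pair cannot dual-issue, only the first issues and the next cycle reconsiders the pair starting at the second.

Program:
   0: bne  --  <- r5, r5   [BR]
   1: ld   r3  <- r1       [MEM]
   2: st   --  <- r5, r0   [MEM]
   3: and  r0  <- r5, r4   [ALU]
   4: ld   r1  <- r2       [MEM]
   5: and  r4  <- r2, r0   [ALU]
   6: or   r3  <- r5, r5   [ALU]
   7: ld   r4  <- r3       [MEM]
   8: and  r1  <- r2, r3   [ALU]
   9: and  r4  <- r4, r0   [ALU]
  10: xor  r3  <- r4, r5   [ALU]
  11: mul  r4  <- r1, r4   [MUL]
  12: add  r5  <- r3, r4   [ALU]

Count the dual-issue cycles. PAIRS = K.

t=0 i0:bne ; no-port BR/MEM
t=1 i1:ld ; no-port MEM/MEM
t=2 i2/i3:st+and ; dual
t=3 i4/i5:ld+and ; dual
t=4 i6:or ; RAW r3
t=5 i7/i8:ld+and ; dual
t=6 i9:and ; RAW r4
t=7 i10/i11:xor+mul ; dual
t=8 i12:add ; tail

PAIRS = 4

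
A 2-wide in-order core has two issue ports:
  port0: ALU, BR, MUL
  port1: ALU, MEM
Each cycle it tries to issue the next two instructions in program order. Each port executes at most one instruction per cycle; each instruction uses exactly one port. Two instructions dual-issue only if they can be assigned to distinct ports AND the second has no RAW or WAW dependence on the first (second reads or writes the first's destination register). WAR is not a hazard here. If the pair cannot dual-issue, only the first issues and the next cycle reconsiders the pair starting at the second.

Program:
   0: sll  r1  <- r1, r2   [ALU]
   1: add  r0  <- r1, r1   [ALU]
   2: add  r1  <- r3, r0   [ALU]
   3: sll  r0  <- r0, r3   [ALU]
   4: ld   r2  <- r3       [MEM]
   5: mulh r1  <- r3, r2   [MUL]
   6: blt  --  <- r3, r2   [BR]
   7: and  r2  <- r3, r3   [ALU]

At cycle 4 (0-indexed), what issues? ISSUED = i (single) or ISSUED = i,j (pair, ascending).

#0 head=0: sll i0 RAW r1
#1 head=1: add i1 RAW r0
#2 head=2: add sll i2/i3 2-wide
#3 head=4: ld i4 RAW r2
#4 head=5: mulh i5 no-port MUL/BR
#5 head=6: blt and i6/i7 2-wide

ISSUED = 5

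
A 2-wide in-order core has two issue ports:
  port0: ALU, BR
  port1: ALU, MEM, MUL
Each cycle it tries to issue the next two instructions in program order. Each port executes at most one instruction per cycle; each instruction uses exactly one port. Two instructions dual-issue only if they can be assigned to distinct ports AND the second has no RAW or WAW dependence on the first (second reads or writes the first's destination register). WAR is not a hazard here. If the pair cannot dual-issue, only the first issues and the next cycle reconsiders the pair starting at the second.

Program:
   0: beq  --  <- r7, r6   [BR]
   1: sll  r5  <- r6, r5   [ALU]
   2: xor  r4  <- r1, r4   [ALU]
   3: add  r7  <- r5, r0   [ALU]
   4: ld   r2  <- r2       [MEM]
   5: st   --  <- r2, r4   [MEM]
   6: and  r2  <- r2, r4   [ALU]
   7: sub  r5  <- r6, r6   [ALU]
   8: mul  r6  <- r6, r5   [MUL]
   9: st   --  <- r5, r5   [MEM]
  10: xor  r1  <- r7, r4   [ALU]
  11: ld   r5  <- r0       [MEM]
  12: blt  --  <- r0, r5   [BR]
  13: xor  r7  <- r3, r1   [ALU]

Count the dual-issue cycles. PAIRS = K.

#0 head=0: beq.BR;sll.ALU i0/i1 2-wide
#1 head=2: xor.ALU;add.ALU i2/i3 2-wide
#2 head=4: ld.MEM i4 no-port MEM/MEM
#3 head=5: st.MEM;and.ALU i5/i6 2-wide
#4 head=7: sub.ALU i7 RAW r5
#5 head=8: mul.MUL i8 no-port MUL/MEM
#6 head=9: st.MEM;xor.ALU i9/i10 2-wide
#7 head=11: ld.MEM i11 RAW r5
#8 head=12: blt.BR;xor.ALU i12/i13 2-wide

PAIRS = 5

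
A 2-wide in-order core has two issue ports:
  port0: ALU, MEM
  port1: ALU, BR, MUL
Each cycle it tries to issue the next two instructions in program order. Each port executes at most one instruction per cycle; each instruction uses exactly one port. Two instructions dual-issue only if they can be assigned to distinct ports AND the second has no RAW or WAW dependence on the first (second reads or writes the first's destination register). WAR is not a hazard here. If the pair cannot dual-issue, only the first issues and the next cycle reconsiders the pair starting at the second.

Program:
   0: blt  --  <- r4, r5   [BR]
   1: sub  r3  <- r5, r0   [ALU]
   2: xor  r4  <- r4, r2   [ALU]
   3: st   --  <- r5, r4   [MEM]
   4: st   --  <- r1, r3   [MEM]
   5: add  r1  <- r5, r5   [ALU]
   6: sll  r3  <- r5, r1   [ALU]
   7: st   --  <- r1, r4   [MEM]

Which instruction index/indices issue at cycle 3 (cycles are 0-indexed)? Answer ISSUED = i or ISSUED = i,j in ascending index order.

ISSUED = 4,5

t=0 i0/i1:blt;sub ; dual
t=1 i2:xor ; RAW r4
t=2 i3:st ; no-port MEM/MEM
t=3 i4/i5:st;add ; dual
t=4 i6/i7:sll;st ; dual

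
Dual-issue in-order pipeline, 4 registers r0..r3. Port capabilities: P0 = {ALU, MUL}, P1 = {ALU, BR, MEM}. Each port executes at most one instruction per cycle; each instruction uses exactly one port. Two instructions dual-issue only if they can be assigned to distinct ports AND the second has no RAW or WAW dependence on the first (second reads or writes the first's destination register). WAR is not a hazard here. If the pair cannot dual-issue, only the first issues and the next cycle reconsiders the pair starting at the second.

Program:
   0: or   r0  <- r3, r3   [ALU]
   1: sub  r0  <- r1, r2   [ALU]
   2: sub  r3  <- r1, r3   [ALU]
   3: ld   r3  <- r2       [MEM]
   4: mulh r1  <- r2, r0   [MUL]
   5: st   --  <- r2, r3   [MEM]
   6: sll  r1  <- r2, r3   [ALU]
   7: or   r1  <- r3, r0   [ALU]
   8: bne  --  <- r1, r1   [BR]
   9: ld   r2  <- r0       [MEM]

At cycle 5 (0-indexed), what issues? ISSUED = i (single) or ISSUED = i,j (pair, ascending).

ISSUED = 8

[0] i0  or  -- WAW r0
[1] i1+i2  sub sub  -- 2-wide
[2] i3+i4  ld mulh  -- 2-wide
[3] i5+i6  st sll  -- 2-wide
[4] i7  or  -- RAW r1
[5] i8  bne  -- no-port BR/MEM
[6] i9  ld  -- tail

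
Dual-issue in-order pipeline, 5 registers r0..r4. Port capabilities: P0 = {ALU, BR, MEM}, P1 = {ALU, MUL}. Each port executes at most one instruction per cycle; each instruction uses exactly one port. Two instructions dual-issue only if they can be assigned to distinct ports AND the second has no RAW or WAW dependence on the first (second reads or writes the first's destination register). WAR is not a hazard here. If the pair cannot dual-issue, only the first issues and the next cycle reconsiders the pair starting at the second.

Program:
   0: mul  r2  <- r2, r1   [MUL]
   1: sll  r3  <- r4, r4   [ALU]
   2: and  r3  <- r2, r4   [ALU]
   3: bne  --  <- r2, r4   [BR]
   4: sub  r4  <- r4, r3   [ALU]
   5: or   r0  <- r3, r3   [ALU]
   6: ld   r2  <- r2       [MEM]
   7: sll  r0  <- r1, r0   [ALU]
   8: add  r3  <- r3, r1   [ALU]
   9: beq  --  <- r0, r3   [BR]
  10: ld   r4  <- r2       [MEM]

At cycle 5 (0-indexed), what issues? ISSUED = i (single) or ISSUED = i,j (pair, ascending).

c0: i0+i1 mul.MUL+sll.ALU  2-wide
c1: i2+i3 and.ALU+bne.BR  2-wide
c2: i4+i5 sub.ALU+or.ALU  2-wide
c3: i6+i7 ld.MEM+sll.ALU  2-wide
c4: i8 add.ALU  RAW r3
c5: i9 beq.BR  no-port BR/MEM
c6: i10 ld.MEM  tail

ISSUED = 9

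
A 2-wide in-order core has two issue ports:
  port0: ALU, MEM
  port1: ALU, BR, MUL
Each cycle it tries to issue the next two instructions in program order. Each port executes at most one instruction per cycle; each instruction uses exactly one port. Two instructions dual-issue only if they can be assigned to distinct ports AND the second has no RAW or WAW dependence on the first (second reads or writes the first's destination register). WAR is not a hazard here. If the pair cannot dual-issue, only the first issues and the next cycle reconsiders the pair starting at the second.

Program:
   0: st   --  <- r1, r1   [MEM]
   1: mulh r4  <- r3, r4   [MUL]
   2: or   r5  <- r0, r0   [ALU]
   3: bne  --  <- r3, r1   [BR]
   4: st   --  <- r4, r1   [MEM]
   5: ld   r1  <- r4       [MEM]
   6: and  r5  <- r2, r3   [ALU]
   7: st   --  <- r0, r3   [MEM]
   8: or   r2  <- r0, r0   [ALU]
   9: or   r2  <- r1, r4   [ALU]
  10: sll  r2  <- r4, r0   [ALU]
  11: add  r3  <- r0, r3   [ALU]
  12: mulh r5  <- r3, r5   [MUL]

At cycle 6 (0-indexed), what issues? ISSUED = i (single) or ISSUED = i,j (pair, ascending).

ISSUED = 10,11

#0 head=0: st/mulh i0+i1 2-wide
#1 head=2: or/bne i2+i3 2-wide
#2 head=4: st i4 no-port MEM/MEM
#3 head=5: ld/and i5+i6 2-wide
#4 head=7: st/or i7+i8 2-wide
#5 head=9: or i9 WAW r2
#6 head=10: sll/add i10+i11 2-wide
#7 head=12: mulh i12 tail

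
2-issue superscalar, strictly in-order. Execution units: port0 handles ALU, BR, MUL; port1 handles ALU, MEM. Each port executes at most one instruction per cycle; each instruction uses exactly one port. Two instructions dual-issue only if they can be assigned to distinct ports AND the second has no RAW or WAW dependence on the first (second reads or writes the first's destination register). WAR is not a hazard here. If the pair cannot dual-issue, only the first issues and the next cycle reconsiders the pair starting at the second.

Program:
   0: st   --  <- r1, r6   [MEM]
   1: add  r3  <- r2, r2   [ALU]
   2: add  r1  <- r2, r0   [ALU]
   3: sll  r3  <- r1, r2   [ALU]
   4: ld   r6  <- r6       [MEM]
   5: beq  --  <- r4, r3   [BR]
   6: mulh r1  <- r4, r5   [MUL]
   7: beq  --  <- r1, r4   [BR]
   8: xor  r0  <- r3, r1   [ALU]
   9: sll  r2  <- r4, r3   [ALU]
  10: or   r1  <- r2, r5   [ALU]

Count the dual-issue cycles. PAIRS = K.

t=0 i0/i1:st add ; 2-wide
t=1 i2:add ; RAW r1
t=2 i3/i4:sll ld ; 2-wide
t=3 i5:beq ; no-port BR/MUL
t=4 i6:mulh ; no-port MUL/BR
t=5 i7/i8:beq xor ; 2-wide
t=6 i9:sll ; RAW r2
t=7 i10:or ; tail

PAIRS = 3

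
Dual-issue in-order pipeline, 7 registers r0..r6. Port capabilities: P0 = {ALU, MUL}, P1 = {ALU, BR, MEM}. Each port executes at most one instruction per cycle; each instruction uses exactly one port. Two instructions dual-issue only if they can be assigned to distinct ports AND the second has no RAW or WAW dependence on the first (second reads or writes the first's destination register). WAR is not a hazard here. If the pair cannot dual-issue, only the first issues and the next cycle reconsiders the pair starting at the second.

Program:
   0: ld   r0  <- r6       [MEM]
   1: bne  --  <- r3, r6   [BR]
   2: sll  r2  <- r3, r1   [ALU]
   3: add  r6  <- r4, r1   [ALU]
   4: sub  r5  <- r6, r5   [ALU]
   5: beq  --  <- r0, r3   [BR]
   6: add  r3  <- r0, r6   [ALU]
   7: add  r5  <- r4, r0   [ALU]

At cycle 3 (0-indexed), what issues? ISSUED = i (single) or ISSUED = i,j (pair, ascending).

t=0 i0:ld ; no-port MEM/BR
t=1 i1&i2:bne sll ; 2-wide
t=2 i3:add ; RAW r6
t=3 i4&i5:sub beq ; 2-wide
t=4 i6&i7:add add ; 2-wide

ISSUED = 4,5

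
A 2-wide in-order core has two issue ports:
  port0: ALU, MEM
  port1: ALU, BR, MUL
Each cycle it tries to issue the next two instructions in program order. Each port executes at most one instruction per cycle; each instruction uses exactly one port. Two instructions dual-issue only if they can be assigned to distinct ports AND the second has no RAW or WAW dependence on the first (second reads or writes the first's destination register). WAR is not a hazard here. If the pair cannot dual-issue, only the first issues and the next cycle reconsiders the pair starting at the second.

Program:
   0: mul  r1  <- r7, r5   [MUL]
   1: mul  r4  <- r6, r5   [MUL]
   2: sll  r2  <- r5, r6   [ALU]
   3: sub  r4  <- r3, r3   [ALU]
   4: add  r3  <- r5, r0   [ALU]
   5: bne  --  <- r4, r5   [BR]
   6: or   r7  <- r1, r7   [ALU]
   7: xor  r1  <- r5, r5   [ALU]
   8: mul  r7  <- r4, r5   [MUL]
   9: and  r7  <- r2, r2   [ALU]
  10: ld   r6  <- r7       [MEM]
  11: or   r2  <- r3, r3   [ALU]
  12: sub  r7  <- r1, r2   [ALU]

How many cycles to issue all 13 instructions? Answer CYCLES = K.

t=0 i0:mul.MUL ; no-port MUL/MUL
t=1 i1,i2:mul.MUL;sll.ALU ; pair
t=2 i3,i4:sub.ALU;add.ALU ; pair
t=3 i5,i6:bne.BR;or.ALU ; pair
t=4 i7,i8:xor.ALU;mul.MUL ; pair
t=5 i9:and.ALU ; RAW r7
t=6 i10,i11:ld.MEM;or.ALU ; pair
t=7 i12:sub.ALU ; tail

CYCLES = 8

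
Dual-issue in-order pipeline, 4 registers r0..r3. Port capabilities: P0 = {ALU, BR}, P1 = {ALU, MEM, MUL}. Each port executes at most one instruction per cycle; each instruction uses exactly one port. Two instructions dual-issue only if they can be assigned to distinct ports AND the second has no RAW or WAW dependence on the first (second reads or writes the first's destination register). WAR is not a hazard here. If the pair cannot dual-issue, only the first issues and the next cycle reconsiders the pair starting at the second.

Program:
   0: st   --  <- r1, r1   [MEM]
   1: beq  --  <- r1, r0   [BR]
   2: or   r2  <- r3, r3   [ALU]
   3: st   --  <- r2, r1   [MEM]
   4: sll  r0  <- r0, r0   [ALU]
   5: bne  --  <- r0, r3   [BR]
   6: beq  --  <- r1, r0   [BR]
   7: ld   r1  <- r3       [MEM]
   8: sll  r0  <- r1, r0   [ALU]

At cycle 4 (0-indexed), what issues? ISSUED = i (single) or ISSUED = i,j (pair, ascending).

0. st beq @i0/i1  | pair
1. or @i2  | RAW r2
2. st sll @i3/i4  | pair
3. bne @i5  | no-port BR/BR
4. beq ld @i6/i7  | pair
5. sll @i8  | tail

ISSUED = 6,7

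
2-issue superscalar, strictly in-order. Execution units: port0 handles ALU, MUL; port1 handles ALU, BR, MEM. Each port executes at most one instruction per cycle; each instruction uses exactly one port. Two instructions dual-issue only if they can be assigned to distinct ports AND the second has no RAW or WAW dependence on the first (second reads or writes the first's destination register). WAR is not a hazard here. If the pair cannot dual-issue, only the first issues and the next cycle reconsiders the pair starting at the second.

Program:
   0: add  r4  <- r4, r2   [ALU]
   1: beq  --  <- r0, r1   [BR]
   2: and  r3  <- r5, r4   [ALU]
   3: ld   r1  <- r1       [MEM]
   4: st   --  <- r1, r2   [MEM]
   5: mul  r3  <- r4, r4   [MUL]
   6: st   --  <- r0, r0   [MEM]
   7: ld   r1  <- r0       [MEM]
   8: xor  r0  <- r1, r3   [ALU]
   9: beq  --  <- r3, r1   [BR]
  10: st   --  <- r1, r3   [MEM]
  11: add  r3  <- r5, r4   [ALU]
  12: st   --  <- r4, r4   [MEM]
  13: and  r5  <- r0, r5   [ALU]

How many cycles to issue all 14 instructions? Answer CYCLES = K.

CYCLES = 8

t=0 i0&i1:add/beq ; 2-wide
t=1 i2&i3:and/ld ; 2-wide
t=2 i4&i5:st/mul ; 2-wide
t=3 i6:st ; no-port MEM/MEM
t=4 i7:ld ; RAW r1
t=5 i8&i9:xor/beq ; 2-wide
t=6 i10&i11:st/add ; 2-wide
t=7 i12&i13:st/and ; 2-wide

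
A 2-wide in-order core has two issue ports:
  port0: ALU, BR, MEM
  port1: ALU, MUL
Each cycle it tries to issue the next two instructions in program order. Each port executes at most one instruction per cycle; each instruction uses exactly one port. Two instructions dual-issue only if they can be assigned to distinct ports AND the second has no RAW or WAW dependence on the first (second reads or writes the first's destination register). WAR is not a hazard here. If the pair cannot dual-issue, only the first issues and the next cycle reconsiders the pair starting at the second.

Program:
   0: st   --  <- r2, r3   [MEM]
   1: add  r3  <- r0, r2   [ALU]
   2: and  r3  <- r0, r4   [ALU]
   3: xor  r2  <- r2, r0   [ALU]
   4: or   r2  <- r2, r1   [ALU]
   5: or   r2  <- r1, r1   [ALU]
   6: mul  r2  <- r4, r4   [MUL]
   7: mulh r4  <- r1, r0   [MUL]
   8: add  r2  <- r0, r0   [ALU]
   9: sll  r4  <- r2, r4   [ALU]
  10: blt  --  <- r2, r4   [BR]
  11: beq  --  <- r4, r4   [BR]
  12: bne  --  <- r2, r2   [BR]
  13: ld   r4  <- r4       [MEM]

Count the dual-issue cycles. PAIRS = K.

PAIRS = 3

[0] i0,i1  st.MEM/add.ALU  -- 2-wide
[1] i2,i3  and.ALU/xor.ALU  -- 2-wide
[2] i4  or.ALU  -- WAW r2
[3] i5  or.ALU  -- WAW r2
[4] i6  mul.MUL  -- no-port MUL/MUL
[5] i7,i8  mulh.MUL/add.ALU  -- 2-wide
[6] i9  sll.ALU  -- RAW r4
[7] i10  blt.BR  -- no-port BR/BR
[8] i11  beq.BR  -- no-port BR/BR
[9] i12  bne.BR  -- no-port BR/MEM
[10] i13  ld.MEM  -- tail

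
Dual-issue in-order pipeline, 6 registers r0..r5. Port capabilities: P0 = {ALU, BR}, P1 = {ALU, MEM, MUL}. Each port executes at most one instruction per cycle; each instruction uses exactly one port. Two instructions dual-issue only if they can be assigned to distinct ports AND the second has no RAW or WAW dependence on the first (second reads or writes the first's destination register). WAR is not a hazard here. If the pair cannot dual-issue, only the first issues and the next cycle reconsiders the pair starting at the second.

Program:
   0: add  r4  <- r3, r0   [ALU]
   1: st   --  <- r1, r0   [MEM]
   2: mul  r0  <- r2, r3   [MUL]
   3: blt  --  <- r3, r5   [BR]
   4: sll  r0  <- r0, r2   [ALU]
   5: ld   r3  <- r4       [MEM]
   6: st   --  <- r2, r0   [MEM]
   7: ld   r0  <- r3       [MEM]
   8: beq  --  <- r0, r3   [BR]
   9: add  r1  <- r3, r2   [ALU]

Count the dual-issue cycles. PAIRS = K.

PAIRS = 4

#0 head=0: add;st i0/i1 dual
#1 head=2: mul;blt i2/i3 dual
#2 head=4: sll;ld i4/i5 dual
#3 head=6: st i6 no-port MEM/MEM
#4 head=7: ld i7 RAW r0
#5 head=8: beq;add i8/i9 dual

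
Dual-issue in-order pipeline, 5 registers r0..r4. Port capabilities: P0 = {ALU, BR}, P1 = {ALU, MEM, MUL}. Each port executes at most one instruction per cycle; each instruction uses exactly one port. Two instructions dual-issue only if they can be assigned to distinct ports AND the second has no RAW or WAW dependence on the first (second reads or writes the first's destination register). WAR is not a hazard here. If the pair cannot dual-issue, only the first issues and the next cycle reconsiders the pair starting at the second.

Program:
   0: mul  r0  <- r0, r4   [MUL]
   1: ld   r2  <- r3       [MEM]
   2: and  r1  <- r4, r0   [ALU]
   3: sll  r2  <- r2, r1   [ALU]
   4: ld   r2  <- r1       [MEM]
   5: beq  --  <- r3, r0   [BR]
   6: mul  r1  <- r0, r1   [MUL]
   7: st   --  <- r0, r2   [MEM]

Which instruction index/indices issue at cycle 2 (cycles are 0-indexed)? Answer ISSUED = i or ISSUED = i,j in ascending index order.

t=0 i0:mul.MUL ; no-port MUL/MEM
t=1 i1&i2:ld.MEM+and.ALU ; 2-wide
t=2 i3:sll.ALU ; WAW r2
t=3 i4&i5:ld.MEM+beq.BR ; 2-wide
t=4 i6:mul.MUL ; no-port MUL/MEM
t=5 i7:st.MEM ; tail

ISSUED = 3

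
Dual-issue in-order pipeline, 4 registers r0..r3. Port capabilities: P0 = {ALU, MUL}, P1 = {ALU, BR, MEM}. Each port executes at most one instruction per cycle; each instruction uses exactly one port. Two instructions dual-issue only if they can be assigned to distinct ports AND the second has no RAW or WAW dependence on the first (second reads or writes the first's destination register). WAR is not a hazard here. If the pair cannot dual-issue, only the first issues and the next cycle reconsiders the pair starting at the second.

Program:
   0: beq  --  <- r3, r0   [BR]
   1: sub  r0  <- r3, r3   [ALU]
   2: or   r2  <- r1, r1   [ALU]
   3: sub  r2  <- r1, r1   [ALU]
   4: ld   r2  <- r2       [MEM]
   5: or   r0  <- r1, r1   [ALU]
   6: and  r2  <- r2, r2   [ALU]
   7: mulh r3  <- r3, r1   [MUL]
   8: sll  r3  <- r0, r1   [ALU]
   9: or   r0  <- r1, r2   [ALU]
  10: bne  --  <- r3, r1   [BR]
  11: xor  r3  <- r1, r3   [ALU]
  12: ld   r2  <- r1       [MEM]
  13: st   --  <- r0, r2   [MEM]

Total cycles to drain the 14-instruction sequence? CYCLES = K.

c0: i0/i1 beq.BR;sub.ALU  pair
c1: i2 or.ALU  WAW r2
c2: i3 sub.ALU  RAW+WAW r2
c3: i4/i5 ld.MEM;or.ALU  pair
c4: i6/i7 and.ALU;mulh.MUL  pair
c5: i8/i9 sll.ALU;or.ALU  pair
c6: i10/i11 bne.BR;xor.ALU  pair
c7: i12 ld.MEM  no-port MEM/MEM
c8: i13 st.MEM  tail

CYCLES = 9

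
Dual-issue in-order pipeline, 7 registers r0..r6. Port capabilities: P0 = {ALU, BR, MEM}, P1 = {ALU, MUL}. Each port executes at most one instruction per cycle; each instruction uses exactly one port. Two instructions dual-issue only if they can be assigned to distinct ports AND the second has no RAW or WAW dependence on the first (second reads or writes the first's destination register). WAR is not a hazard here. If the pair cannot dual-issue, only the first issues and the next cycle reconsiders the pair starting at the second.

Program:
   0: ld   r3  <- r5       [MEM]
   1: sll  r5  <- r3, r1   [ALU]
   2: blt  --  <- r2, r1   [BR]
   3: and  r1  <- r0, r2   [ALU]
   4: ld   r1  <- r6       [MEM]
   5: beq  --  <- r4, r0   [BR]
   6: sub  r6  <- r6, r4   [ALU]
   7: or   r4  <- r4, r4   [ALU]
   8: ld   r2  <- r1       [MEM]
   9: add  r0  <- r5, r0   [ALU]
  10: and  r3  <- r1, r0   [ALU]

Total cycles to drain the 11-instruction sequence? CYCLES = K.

  cy0 -> i0 (ld.MEM) RAW r3
  cy1 -> i1&i2 (sll.ALU+blt.BR) pair
  cy2 -> i3 (and.ALU) WAW r1
  cy3 -> i4 (ld.MEM) no-port MEM/BR
  cy4 -> i5&i6 (beq.BR+sub.ALU) pair
  cy5 -> i7&i8 (or.ALU+ld.MEM) pair
  cy6 -> i9 (add.ALU) RAW r0
  cy7 -> i10 (and.ALU) tail

CYCLES = 8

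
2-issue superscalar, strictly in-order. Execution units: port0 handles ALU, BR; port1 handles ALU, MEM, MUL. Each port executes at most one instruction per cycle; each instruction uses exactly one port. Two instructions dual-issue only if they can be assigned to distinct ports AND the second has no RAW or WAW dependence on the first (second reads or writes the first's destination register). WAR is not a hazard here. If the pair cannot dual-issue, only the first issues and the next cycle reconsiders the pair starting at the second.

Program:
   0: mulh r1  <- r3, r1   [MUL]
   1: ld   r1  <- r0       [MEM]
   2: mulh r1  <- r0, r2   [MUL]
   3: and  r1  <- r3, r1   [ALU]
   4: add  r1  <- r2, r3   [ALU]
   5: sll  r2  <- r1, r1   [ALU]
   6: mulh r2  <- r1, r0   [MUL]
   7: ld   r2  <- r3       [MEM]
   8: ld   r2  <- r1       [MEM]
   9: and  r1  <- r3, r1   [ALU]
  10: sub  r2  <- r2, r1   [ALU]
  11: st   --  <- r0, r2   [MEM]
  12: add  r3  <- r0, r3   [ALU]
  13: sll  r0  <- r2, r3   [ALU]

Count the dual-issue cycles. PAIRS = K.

PAIRS = 2

c0: i0 mulh  no-port MUL/MEM
c1: i1 ld  no-port MEM/MUL
c2: i2 mulh  RAW+WAW r1
c3: i3 and  WAW r1
c4: i4 add  RAW r1
c5: i5 sll  WAW r2
c6: i6 mulh  no-port MUL/MEM
c7: i7 ld  no-port MEM/MEM
c8: i8+i9 ld and  pair
c9: i10 sub  RAW r2
c10: i11+i12 st add  pair
c11: i13 sll  tail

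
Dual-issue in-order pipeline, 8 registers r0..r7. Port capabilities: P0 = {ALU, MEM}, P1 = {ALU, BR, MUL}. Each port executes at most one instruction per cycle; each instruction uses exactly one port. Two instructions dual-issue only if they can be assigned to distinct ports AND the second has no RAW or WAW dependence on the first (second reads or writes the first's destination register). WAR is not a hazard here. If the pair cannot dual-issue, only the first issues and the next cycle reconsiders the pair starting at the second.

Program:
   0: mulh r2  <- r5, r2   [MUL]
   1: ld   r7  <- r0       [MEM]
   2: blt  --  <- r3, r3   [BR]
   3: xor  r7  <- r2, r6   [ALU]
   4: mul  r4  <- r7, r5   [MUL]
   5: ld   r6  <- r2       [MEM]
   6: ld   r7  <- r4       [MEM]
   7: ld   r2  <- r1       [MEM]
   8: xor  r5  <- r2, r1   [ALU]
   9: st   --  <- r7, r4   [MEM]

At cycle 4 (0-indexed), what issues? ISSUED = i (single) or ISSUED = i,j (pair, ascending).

  cy0 -> i0/i1 (mulh.MUL ld.MEM) pair
  cy1 -> i2/i3 (blt.BR xor.ALU) pair
  cy2 -> i4/i5 (mul.MUL ld.MEM) pair
  cy3 -> i6 (ld.MEM) no-port MEM/MEM
  cy4 -> i7 (ld.MEM) RAW r2
  cy5 -> i8/i9 (xor.ALU st.MEM) pair

ISSUED = 7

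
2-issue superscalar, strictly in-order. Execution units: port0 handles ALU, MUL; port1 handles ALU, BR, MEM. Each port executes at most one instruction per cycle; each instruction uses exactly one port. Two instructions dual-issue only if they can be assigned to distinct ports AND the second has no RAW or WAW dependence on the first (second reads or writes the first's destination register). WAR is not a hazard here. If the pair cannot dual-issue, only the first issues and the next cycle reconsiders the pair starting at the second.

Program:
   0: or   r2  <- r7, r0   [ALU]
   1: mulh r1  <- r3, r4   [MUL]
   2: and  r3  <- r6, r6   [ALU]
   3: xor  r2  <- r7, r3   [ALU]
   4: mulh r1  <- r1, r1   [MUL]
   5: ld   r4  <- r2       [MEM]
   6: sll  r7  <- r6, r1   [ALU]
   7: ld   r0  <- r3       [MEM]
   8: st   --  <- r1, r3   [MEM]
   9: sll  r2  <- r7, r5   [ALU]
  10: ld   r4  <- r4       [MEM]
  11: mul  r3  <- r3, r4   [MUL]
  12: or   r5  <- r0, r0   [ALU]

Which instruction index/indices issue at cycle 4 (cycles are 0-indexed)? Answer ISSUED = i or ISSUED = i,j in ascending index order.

0. or/mulh @i0&i1  | dual
1. and @i2  | RAW r3
2. xor/mulh @i3&i4  | dual
3. ld/sll @i5&i6  | dual
4. ld @i7  | no-port MEM/MEM
5. st/sll @i8&i9  | dual
6. ld @i10  | RAW r4
7. mul/or @i11&i12  | dual

ISSUED = 7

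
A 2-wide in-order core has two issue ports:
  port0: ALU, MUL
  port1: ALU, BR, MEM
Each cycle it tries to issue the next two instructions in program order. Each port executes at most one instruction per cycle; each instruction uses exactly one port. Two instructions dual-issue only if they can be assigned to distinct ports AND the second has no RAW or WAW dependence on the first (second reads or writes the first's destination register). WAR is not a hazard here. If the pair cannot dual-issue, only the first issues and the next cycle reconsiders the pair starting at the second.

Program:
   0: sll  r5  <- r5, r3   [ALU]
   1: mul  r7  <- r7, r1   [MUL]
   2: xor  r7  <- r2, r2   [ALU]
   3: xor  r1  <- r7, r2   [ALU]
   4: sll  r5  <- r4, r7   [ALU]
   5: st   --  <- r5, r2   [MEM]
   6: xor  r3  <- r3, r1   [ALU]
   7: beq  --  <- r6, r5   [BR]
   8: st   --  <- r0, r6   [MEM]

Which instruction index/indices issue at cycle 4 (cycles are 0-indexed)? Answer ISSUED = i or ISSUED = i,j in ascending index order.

0. sll.ALU+mul.MUL @i0,i1  | dual
1. xor.ALU @i2  | RAW r7
2. xor.ALU+sll.ALU @i3,i4  | dual
3. st.MEM+xor.ALU @i5,i6  | dual
4. beq.BR @i7  | no-port BR/MEM
5. st.MEM @i8  | tail

ISSUED = 7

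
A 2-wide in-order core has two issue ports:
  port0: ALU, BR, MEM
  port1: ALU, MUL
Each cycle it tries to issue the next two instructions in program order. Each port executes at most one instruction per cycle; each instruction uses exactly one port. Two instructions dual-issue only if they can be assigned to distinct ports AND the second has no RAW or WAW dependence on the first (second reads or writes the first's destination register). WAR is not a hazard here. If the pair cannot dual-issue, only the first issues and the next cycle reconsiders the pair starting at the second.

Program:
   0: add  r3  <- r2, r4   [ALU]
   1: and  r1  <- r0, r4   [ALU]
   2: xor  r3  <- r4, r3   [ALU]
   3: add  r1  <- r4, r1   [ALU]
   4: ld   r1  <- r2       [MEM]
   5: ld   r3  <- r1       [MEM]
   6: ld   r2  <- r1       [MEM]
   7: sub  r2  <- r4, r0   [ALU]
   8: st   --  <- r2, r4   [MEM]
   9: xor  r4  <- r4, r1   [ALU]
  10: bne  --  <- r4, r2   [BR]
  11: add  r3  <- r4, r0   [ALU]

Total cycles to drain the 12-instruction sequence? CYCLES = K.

#0 head=0: add+and i0+i1 2-wide
#1 head=2: xor+add i2+i3 2-wide
#2 head=4: ld i4 no-port MEM/MEM
#3 head=5: ld i5 no-port MEM/MEM
#4 head=6: ld i6 WAW r2
#5 head=7: sub i7 RAW r2
#6 head=8: st+xor i8+i9 2-wide
#7 head=10: bne+add i10+i11 2-wide

CYCLES = 8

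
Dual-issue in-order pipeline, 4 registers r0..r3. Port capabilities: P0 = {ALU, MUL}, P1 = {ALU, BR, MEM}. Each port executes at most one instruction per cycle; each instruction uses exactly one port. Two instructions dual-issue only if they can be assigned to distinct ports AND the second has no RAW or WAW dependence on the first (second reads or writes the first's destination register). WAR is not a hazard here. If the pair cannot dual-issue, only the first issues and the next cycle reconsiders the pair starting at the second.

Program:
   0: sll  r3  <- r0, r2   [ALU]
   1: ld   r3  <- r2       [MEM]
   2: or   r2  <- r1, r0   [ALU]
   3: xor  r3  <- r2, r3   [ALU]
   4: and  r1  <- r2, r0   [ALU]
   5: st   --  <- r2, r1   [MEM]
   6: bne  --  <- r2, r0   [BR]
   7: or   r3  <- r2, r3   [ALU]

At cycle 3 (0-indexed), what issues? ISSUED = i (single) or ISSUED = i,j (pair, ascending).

#0 head=0: sll.ALU i0 WAW r3
#1 head=1: ld.MEM+or.ALU i1/i2 2-wide
#2 head=3: xor.ALU+and.ALU i3/i4 2-wide
#3 head=5: st.MEM i5 no-port MEM/BR
#4 head=6: bne.BR+or.ALU i6/i7 2-wide

ISSUED = 5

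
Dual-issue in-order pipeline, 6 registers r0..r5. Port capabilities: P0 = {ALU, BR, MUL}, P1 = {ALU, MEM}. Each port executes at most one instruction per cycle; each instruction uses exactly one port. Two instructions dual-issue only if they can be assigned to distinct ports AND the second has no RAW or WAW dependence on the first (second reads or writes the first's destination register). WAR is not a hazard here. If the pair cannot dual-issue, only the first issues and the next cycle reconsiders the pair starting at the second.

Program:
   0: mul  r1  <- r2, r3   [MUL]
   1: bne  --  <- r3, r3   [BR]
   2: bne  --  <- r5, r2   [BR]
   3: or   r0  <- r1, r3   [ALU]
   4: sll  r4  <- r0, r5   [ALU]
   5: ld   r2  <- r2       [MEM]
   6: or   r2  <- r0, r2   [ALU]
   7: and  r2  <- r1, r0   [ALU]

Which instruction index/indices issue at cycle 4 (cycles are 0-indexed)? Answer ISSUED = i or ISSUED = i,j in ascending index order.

ISSUED = 6

#0 head=0: mul i0 no-port MUL/BR
#1 head=1: bne i1 no-port BR/BR
#2 head=2: bne/or i2+i3 dual
#3 head=4: sll/ld i4+i5 dual
#4 head=6: or i6 WAW r2
#5 head=7: and i7 tail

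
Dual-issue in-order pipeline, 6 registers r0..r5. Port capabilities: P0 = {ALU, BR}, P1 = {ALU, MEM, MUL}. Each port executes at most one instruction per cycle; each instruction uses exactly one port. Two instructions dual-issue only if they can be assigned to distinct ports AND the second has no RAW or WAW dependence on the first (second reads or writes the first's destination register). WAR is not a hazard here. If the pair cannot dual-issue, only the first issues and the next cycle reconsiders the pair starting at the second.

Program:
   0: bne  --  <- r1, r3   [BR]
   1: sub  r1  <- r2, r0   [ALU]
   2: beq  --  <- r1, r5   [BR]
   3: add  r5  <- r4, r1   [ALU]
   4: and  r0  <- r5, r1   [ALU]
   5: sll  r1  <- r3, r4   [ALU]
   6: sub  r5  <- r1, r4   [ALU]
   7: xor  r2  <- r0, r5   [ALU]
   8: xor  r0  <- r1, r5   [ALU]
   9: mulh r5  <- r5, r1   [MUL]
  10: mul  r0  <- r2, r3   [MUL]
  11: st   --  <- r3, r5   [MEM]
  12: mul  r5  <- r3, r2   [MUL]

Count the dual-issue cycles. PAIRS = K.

PAIRS = 4

c0: i0+i1 bne.BR/sub.ALU  pair
c1: i2+i3 beq.BR/add.ALU  pair
c2: i4+i5 and.ALU/sll.ALU  pair
c3: i6 sub.ALU  RAW r5
c4: i7+i8 xor.ALU/xor.ALU  pair
c5: i9 mulh.MUL  no-port MUL/MUL
c6: i10 mul.MUL  no-port MUL/MEM
c7: i11 st.MEM  no-port MEM/MUL
c8: i12 mul.MUL  tail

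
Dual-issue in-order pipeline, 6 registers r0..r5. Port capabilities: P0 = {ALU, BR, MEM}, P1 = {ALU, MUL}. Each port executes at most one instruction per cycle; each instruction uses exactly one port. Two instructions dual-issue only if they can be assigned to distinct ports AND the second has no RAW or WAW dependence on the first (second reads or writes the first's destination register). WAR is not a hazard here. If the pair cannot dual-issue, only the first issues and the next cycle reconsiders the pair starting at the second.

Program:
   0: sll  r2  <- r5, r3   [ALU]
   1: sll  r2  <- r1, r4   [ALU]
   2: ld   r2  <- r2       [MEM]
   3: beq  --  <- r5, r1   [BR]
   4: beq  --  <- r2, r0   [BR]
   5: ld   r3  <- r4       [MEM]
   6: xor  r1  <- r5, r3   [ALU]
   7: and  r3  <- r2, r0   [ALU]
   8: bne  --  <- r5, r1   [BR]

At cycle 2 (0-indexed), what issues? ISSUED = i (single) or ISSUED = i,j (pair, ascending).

ISSUED = 2

[0] i0  sll.ALU  -- WAW r2
[1] i1  sll.ALU  -- RAW+WAW r2
[2] i2  ld.MEM  -- no-port MEM/BR
[3] i3  beq.BR  -- no-port BR/BR
[4] i4  beq.BR  -- no-port BR/MEM
[5] i5  ld.MEM  -- RAW r3
[6] i6,i7  xor.ALU;and.ALU  -- 2-wide
[7] i8  bne.BR  -- tail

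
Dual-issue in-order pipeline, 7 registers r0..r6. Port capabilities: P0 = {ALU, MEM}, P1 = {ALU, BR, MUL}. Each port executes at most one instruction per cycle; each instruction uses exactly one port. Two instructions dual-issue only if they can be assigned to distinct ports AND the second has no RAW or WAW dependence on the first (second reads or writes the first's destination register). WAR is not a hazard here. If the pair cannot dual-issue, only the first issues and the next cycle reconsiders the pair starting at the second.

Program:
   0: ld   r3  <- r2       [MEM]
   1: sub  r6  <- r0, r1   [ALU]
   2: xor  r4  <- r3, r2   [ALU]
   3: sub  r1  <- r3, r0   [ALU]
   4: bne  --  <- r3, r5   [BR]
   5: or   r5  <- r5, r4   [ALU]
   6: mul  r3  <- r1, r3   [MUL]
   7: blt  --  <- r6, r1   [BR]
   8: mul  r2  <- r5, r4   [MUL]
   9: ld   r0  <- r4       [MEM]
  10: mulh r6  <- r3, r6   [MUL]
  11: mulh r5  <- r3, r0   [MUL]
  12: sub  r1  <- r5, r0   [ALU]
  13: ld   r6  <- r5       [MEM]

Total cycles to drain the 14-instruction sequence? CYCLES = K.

CYCLES = 9

t=0 i0,i1:ld.MEM+sub.ALU ; 2-wide
t=1 i2,i3:xor.ALU+sub.ALU ; 2-wide
t=2 i4,i5:bne.BR+or.ALU ; 2-wide
t=3 i6:mul.MUL ; no-port MUL/BR
t=4 i7:blt.BR ; no-port BR/MUL
t=5 i8,i9:mul.MUL+ld.MEM ; 2-wide
t=6 i10:mulh.MUL ; no-port MUL/MUL
t=7 i11:mulh.MUL ; RAW r5
t=8 i12,i13:sub.ALU+ld.MEM ; 2-wide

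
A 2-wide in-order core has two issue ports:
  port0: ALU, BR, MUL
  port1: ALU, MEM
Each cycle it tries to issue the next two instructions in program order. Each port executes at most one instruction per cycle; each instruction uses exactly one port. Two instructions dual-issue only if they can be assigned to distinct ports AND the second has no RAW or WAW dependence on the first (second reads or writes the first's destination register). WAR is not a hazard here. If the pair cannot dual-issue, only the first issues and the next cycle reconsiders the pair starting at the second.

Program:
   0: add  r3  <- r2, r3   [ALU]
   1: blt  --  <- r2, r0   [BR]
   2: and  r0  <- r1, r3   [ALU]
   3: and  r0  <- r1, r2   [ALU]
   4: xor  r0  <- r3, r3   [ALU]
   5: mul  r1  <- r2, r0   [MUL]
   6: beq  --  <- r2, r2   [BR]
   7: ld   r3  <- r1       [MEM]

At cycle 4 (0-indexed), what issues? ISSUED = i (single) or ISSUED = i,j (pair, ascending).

ISSUED = 5

c0: i0&i1 add+blt  2-wide
c1: i2 and  WAW r0
c2: i3 and  WAW r0
c3: i4 xor  RAW r0
c4: i5 mul  no-port MUL/BR
c5: i6&i7 beq+ld  2-wide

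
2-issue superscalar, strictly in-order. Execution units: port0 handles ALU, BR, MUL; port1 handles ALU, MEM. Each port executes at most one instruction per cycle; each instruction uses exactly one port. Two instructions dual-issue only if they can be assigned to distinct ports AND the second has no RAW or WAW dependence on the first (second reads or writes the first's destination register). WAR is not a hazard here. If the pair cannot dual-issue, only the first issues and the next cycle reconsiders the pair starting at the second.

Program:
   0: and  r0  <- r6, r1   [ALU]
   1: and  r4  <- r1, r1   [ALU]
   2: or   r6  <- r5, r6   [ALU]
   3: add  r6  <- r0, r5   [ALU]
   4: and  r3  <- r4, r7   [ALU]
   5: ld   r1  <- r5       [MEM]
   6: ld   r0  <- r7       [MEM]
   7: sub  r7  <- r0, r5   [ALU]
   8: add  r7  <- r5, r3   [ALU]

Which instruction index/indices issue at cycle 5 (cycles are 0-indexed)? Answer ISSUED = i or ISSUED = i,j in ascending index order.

ISSUED = 7

c0: i0+i1 and and  pair
c1: i2 or  WAW r6
c2: i3+i4 add and  pair
c3: i5 ld  no-port MEM/MEM
c4: i6 ld  RAW r0
c5: i7 sub  WAW r7
c6: i8 add  tail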